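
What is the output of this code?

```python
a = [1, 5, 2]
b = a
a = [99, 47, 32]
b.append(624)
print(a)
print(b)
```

Key concept: rebinding vs mutation: a is rebound to a new list, b still points at the original.
Step by step:
`a = [1, 5, 2]` → a = [1, 5, 2]
`b = a` → b = [1, 5, 2] (same object as a)
`a = [99, 47, 32]` → a = [99, 47, 32]
`b.append(624)` → b = [1, 5, 2, 624]
`print(a)` → prints [99, 47, 32]
`print(b)` → prints [1, 5, 2, 624]

Answer:
[99, 47, 32]
[1, 5, 2, 624]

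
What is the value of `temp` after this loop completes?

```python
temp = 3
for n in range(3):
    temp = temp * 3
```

Multiply by 3, 3 times: 3 * 3^3 = 81
`temp` takes the values: 3 → 9 → 27 → 81

Answer: 81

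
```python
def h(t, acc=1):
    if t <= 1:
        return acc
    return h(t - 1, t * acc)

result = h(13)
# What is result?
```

Accumulator trace (n, acc): (13, 1) -> (12, 13) -> (11, 156) -> (10, 1716) -> (9, 17160) -> (8, 154440) -> (7, 1235520) -> (6, 8648640) -> (5, 51891840) -> (4, 259459200) -> (3, 1037836800) -> (2, 3113510400) -> (1, 6227020800) -> return 6227020800

Answer: 6227020800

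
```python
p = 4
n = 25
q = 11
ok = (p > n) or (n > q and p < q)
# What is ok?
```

Trace:
`p = 4` → p = 4
`n = 25` → n = 25
`q = 11` → q = 11
`ok = (p > n) or (n > q and p < q)` → ok = True
So ok = True

Answer: True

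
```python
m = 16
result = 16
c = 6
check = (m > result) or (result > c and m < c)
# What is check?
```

Trace:
`m = 16` → m = 16
`result = 16` → result = 16
`c = 6` → c = 6
`check = (m > result) or (result > c and m < c)` → check = False
So check = False

Answer: False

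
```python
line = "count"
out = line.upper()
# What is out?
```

Trace:
`line = "count"` → line = 'count'
`out = line.upper()` → out = 'COUNT'
So out = 'COUNT'

Answer: 'COUNT'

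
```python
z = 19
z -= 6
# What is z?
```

Trace:
`z = 19` → z = 19
`z -= 6` → z = 13
So z = 13

Answer: 13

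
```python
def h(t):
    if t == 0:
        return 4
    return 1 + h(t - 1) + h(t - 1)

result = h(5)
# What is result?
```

h(t) = 1 + 2·h(t-1), h(0)=4. Closed form: (4+1)·2^5 - 1 = 159.

Answer: 159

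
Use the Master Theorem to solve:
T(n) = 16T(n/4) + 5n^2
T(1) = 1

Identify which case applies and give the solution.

a=16, b=4, f(n)=5n^2. log_4(16) = 2. Since c=2 = 2, Case 2 applies: T(n) = Θ(n^log_b(a) · log n) = O(n^2 log n).

Answer: O(n^2 log n) - Case 2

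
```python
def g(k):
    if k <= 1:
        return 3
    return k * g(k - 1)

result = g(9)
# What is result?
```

g(9) = 9 * 8 * 7 * 6 * 5 * 4 * 3 * 2 * 3 = 1088640

Answer: 1088640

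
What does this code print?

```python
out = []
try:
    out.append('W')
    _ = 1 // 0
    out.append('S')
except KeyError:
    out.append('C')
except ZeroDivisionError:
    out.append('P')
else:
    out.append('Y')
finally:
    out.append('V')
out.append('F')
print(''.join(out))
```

Execution trace: 'W' (try body) → 'P' (except ZeroDivisionError) → 'V' (finally) → 'F' (after the try/except). Output: WPVF

Answer: WPVF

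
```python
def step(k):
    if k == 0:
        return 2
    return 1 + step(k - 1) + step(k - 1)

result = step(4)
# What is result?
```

step(k) = 1 + 2·step(k-1), step(0)=2. Closed form: (2+1)·2^4 - 1 = 47.

Answer: 47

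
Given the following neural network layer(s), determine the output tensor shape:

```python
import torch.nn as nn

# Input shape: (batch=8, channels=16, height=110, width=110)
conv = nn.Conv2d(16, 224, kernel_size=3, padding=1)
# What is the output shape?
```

Input: (8, 16, 110, 110) -> Output: (8, 224, 110, 110)

Answer: (8, 224, 110, 110)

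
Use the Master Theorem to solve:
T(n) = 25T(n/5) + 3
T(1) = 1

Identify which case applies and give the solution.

a=25, b=5, f(n)=3. log_5(25) = 2. Since c=0 < 2, Case 1 applies: T(n) = Θ(n^log_b(a)) = O(n^2).

Answer: O(n^2) - Case 1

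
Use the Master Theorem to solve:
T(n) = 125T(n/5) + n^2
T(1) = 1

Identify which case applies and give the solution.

a=125, b=5, f(n)=n^2. log_5(125) = 3. Since c=2 < 3, Case 1 applies: T(n) = Θ(n^log_b(a)) = O(n^3).

Answer: O(n^3) - Case 1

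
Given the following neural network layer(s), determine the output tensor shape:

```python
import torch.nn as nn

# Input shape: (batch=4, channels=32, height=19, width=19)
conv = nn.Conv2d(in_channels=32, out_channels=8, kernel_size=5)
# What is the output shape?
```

Input: (4, 32, 19, 19) -> Output: (4, 8, 15, 15)

Answer: (4, 8, 15, 15)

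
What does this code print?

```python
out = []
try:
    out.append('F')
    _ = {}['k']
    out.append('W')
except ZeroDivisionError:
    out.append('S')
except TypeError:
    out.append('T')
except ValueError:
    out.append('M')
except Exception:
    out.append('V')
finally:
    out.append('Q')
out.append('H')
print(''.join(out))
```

Execution trace: 'F' (try body) → 'V' (except Exception) → 'Q' (finally) → 'H' (after the try/except). Output: FVQH

Answer: FVQH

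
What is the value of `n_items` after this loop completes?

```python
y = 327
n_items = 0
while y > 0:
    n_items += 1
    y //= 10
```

Count digits by repeated division by 10
`n_items` takes the values: 0 → 1 → 2 → 3

Answer: 3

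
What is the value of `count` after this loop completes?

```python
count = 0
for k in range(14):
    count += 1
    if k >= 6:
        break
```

Loop breaks when k reaches 6, count is 7
`count` takes the values: 0 → 1 → 2 → 3 → 4 → 5 → 6 → 7

Answer: 7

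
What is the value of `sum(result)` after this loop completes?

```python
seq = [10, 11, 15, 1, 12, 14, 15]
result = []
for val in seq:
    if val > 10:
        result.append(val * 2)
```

Sum of doubled values > 10
`result` takes the values: [] → [22] → [22, 30] → [22, 30, 24] → [22, 30, 24, 28] → [22, 30, 24, 28, 30]
So `sum(result)` = 134

Answer: 134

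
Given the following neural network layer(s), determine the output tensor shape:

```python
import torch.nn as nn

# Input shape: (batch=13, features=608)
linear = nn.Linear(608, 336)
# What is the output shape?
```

Input: (13, 608) -> Output: (13, 336)

Answer: (13, 336)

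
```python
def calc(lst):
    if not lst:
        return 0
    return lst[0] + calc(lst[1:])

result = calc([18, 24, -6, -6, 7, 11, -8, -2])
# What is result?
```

18 + 24 + (-6) + (-6) + 7 + 11 + (-8) + (-2) + 0 = 38

Answer: 38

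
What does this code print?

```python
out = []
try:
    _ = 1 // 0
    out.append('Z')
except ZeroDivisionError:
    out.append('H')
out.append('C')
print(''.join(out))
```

Execution trace: 'H' (except ZeroDivisionError) → 'C' (after the try/except). Output: HC

Answer: HC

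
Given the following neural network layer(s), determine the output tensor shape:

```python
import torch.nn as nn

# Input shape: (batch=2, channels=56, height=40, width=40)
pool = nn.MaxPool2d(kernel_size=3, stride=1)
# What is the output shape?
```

Input: (2, 56, 40, 40) -> Output: (2, 56, 38, 38)

Answer: (2, 56, 38, 38)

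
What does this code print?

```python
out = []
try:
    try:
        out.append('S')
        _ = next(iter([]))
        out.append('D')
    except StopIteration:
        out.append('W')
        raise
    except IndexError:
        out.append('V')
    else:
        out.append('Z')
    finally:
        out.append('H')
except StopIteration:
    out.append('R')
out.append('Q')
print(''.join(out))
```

Execution trace: 'S' (inner try body) → 'W' (inner except StopIteration) → 'H' (inner finally) → 'R' (outer except StopIteration) → 'Q' (after the try/except). Output: SWHRQ

Answer: SWHRQ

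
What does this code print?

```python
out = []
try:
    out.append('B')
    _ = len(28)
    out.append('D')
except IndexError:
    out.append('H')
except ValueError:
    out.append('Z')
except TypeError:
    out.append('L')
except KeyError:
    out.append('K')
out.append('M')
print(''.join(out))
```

Execution trace: 'B' (try body) → 'L' (except TypeError) → 'M' (after the try/except). Output: BLM

Answer: BLM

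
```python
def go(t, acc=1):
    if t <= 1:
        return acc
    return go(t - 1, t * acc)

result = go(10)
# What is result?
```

Accumulator trace (n, acc): (10, 1) -> (9, 10) -> (8, 90) -> (7, 720) -> (6, 5040) -> (5, 30240) -> (4, 151200) -> (3, 604800) -> (2, 1814400) -> (1, 3628800) -> return 3628800

Answer: 3628800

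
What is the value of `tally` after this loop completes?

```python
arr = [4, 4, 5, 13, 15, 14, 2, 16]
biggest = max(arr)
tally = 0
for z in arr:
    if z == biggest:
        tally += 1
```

Count of max value 16 in [4, 4, 5, 13, 15, 14, 2, 16]
`tally` takes the values: 0 → 1

Answer: 1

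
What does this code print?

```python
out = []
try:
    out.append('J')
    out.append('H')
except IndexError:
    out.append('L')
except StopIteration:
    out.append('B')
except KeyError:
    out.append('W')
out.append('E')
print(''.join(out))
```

Execution trace: 'J' (try body) → 'H' (try body, no exception) → 'E' (after the try/except). Output: JHE

Answer: JHE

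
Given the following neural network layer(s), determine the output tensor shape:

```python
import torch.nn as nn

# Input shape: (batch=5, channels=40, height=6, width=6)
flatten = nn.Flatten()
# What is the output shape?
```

Input: (5, 40, 6, 6) -> Output: (5, 1440)

Answer: (5, 1440)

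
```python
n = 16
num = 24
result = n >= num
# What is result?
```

Trace:
`n = 16` → n = 16
`num = 24` → num = 24
`result = n >= num` → result = False
So result = False

Answer: False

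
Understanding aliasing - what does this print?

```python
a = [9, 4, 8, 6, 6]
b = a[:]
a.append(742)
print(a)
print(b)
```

Key concept: slice [:] creates copy.
Step by step:
`a = [9, 4, 8, 6, 6]` → a = [9, 4, 8, 6, 6]
`b = a[:]` → b = [9, 4, 8, 6, 6]
`a.append(742)` → a = [9, 4, 8, 6, 6, 742]
`print(a)` → prints [9, 4, 8, 6, 6, 742]
`print(b)` → prints [9, 4, 8, 6, 6]

Answer:
[9, 4, 8, 6, 6, 742]
[9, 4, 8, 6, 6]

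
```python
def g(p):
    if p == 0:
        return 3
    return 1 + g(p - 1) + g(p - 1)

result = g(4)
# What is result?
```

g(p) = 1 + 2·g(p-1), g(0)=3. Closed form: (3+1)·2^4 - 1 = 63.

Answer: 63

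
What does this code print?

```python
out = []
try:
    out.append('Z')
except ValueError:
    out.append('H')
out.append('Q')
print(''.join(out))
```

Execution trace: 'Z' (try body, no exception) → 'Q' (after the try/except). Output: ZQ

Answer: ZQ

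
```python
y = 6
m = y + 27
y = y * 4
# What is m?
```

Trace:
`y = 6` → y = 6
`m = y + 27` → m = 33
`y = y * 4` → y = 24
So m = 33

Answer: 33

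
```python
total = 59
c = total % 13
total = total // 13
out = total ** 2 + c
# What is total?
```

Trace:
`total = 59` → total = 59
`c = total % 13` → c = 7
`total = total // 13` → total = 4
`out = total ** 2 + c` → out = 23
So total = 4

Answer: 4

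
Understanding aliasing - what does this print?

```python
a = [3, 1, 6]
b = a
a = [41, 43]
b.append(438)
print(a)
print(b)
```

Key concept: rebinding vs mutation: a is rebound to a new list, b still points at the original.
Step by step:
`a = [3, 1, 6]` → a = [3, 1, 6]
`b = a` → b = [3, 1, 6] (same object as a)
`a = [41, 43]` → a = [41, 43]
`b.append(438)` → b = [3, 1, 6, 438]
`print(a)` → prints [41, 43]
`print(b)` → prints [3, 1, 6, 438]

Answer:
[41, 43]
[3, 1, 6, 438]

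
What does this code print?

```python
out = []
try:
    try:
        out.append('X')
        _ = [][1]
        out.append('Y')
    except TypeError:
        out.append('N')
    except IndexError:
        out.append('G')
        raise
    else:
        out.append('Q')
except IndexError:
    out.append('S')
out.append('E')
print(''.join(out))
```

Execution trace: 'X' (inner try body) → 'G' (inner except IndexError) → 'S' (outer except IndexError) → 'E' (after the try/except). Output: XGSE

Answer: XGSE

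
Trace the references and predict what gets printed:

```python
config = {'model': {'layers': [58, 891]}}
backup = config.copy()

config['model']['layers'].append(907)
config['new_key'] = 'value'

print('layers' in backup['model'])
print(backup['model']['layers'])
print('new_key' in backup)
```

Key concept: shallow copy gotcha with nested dict.
Step by step:
`config = {'model': {'layers': [58, 891]}}` → config = {'model': {'layers': [58, 891]}}
`backup = config.copy()` → backup = {'model': {'layers': [58, 891]}}
`config['model']['layers'].append(907)` → config = {'model': {'layers': [58, 891, 907]}}; backup = {'model': {'layers': [58, 891, 907]}}
`config['new_key'] = 'value'` → config = {'model': {'layers': [58, 891, 907]}, 'new_key': 'value'}
`print('layers' in backup['model'])` → prints True
`print(backup['model']['layers'])` → prints [58, 891, 907]
`print('new_key' in backup)` → prints False

Answer:
True
[58, 891, 907]
False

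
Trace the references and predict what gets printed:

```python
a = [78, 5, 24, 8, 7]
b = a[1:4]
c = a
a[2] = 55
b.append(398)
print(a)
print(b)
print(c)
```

Key concept: slice vs alias.
Step by step:
`a = [78, 5, 24, 8, 7]` → a = [78, 5, 24, 8, 7]
`b = a[1:4]` → b = [5, 24, 8]
`c = a` → c = [78, 5, 24, 8, 7] (same object as a)
`a[2] = 55` → a = [78, 5, 55, 8, 7] (same object as c); c = [78, 5, 55, 8, 7] (same object as a)
`b.append(398)` → b = [5, 24, 8, 398]
`print(a)` → prints [78, 5, 55, 8, 7]
`print(b)` → prints [5, 24, 8, 398]
`print(c)` → prints [78, 5, 55, 8, 7]

Answer:
[78, 5, 55, 8, 7]
[5, 24, 8, 398]
[78, 5, 55, 8, 7]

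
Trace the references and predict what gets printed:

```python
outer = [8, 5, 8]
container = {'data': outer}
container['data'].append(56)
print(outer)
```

Key concept: dict holds reference to list.
Step by step:
`outer = [8, 5, 8]` → outer = [8, 5, 8]
`container = {'data': outer}` → container = {'data': [8, 5, 8]}
`container['data'].append(56)` → outer = [8, 5, 8, 56]; container = {'data': [8, 5, 8, 56]}
`print(outer)` → prints [8, 5, 8, 56]

Answer: [8, 5, 8, 56]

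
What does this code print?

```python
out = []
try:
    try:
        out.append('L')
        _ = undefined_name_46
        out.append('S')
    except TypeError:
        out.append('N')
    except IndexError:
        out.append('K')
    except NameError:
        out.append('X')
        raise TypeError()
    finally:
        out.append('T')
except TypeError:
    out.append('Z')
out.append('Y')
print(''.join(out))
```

Execution trace: 'L' (try body) → 'X' (except NameError) → 'T' (finally) → 'Z' (outer except TypeError) → 'Y' (after the try/except). Output: LXTZY

Answer: LXTZY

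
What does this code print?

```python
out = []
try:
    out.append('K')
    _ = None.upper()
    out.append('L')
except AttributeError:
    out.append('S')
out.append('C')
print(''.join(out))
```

Execution trace: 'K' (try body) → 'S' (except AttributeError) → 'C' (after the try/except). Output: KSC

Answer: KSC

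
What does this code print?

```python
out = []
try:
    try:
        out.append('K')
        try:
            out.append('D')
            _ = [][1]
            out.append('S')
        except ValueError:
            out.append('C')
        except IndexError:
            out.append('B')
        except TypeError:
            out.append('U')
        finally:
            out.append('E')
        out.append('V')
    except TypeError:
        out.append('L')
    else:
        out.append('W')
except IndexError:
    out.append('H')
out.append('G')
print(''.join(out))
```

Execution trace: 'K' (try body) → 'D' (inner try body) → 'B' (inner except IndexError) → 'E' (inner finally) → 'V' (try body, no exception) → 'W' (else) → 'G' (after the try/except). Output: KDBEVWG

Answer: KDBEVWG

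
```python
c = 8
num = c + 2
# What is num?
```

Trace:
`c = 8` → c = 8
`num = c + 2` → num = 10
So num = 10

Answer: 10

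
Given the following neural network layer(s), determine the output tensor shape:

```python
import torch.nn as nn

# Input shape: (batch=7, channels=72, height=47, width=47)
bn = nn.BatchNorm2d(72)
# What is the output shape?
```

Input: (7, 72, 47, 47) -> Output: (7, 72, 47, 47)

Answer: (7, 72, 47, 47)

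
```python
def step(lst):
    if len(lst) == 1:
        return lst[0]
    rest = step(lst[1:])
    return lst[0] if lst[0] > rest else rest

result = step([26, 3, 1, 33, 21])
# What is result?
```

Recursive max over [26, 3, 1, 33, 21] = 33

Answer: 33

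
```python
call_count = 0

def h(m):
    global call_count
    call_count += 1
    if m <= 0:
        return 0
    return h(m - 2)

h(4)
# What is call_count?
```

Linear recursion stepping by 2: 3 calls from m=4 down to ≤0.

Answer: 3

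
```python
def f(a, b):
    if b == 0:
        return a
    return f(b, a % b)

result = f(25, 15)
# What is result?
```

f(25, 15) -> f(15, 10) -> f(10, 5) -> f(5, 0) -> 5

Answer: 5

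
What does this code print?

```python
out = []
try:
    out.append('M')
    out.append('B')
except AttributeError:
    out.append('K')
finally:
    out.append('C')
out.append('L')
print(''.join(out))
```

Execution trace: 'M' (try body) → 'B' (try body, no exception) → 'C' (finally) → 'L' (after the try/except). Output: MBCL

Answer: MBCL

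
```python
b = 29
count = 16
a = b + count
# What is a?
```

Trace:
`b = 29` → b = 29
`count = 16` → count = 16
`a = b + count` → a = 45
So a = 45

Answer: 45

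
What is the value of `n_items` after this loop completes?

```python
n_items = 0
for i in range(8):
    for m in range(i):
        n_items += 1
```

Triangle number: 0+1+2+...+7
`n_items` takes the values: 0 → 1 → 2 → 3 → 4 → 5 → 6 → 7 → 8 → 9 → 10 → 11 → 12 → 13 → 14 → 15 → 16 → 17 → 18 → 19 → 20 → 21 → 22 → 23 → 24 → 25 → 26 → 27 → 28

Answer: 28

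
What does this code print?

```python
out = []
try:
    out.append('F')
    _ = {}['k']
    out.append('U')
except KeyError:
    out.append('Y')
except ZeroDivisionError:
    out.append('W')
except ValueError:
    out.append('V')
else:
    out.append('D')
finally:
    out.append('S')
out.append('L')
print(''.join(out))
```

Execution trace: 'F' (try body) → 'Y' (except KeyError) → 'S' (finally) → 'L' (after the try/except). Output: FYSL

Answer: FYSL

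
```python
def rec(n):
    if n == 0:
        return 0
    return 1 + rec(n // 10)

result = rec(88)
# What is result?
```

Count of digits of 88: 2

Answer: 2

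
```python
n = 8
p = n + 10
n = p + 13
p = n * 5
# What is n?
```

Trace:
`n = 8` → n = 8
`p = n + 10` → p = 18
`n = p + 13` → n = 31
`p = n * 5` → p = 155
So n = 31

Answer: 31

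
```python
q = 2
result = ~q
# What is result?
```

Trace:
`q = 2` → q = 2
`result = ~q` → result = -3
So result = -3

Answer: -3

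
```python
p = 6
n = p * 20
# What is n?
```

Trace:
`p = 6` → p = 6
`n = p * 20` → n = 120
So n = 120

Answer: 120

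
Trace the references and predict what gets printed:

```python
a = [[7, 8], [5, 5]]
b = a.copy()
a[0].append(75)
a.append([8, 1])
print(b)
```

Key concept: shallow copy with nested lists.
Step by step:
`a = [[7, 8], [5, 5]]` → a = [[7, 8], [5, 5]]
`b = a.copy()` → b = [[7, 8], [5, 5]]
`a[0].append(75)` → a = [[7, 8, 75], [5, 5]]; b = [[7, 8, 75], [5, 5]]
`a.append([8, 1])` → a = [[7, 8, 75], [5, 5], [8, 1]]
`print(b)` → prints [[7, 8, 75], [5, 5]]

Answer: [[7, 8, 75], [5, 5]]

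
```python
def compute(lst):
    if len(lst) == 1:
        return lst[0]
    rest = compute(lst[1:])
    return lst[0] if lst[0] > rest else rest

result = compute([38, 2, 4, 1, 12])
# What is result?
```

Recursive max over [38, 2, 4, 1, 12] = 38

Answer: 38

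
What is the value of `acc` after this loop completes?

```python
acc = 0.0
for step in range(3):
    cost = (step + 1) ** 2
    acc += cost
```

Sum of squared losses 1² + 2² + ... + 3²
`acc` takes the values: 0.0 → 1.0 → 5.0 → 14.0

Answer: 14.0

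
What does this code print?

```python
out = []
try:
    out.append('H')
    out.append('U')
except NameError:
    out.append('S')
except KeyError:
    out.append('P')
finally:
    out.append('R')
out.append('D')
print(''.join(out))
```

Execution trace: 'H' (try body) → 'U' (try body, no exception) → 'R' (finally) → 'D' (after the try/except). Output: HURD

Answer: HURD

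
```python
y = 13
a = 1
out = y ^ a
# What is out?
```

Trace:
`y = 13` → y = 13
`a = 1` → a = 1
`out = y ^ a` → out = 12
So out = 12

Answer: 12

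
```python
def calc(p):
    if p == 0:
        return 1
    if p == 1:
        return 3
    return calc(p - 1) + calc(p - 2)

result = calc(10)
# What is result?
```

Build up from base cases: calc(0)=1, calc(1)=3, calc(2)=4, calc(3)=7, calc(4)=11, calc(5)=18, calc(6)=29, ..., calc(10)=199

Answer: 199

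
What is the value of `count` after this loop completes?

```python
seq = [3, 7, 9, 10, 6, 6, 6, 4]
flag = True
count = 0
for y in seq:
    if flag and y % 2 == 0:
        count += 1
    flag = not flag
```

Count even values at even positions
`count` takes the values: 0 → 1 → 2

Answer: 2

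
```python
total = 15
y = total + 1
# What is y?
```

Trace:
`total = 15` → total = 15
`y = total + 1` → y = 16
So y = 16

Answer: 16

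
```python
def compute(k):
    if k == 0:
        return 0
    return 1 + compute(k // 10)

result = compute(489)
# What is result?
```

Count of digits of 489: 3

Answer: 3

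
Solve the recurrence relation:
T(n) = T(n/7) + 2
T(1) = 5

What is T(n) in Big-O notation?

Each step divides n by 7 and adds 2. After log_7(n) steps we reach T(1)=5. So T(n) = 2·log_7(n) + 5 = O(log n).

Answer: O(log n)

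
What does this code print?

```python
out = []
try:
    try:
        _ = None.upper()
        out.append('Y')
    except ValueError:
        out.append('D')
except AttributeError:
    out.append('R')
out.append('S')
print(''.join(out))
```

Execution trace: 'R' (outer except AttributeError) → 'S' (after the try/except). Output: RS

Answer: RS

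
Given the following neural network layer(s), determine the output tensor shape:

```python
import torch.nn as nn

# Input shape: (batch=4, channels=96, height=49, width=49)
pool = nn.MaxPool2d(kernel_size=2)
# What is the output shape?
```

Input: (4, 96, 49, 49) -> Output: (4, 96, 24, 24)

Answer: (4, 96, 24, 24)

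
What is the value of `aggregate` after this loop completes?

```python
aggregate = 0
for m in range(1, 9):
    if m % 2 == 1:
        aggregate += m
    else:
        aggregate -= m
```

Add odd, subtract even
`aggregate` takes the values: 0 → 1 → -1 → 2 → -2 → 3 → -3 → 4 → -4

Answer: -4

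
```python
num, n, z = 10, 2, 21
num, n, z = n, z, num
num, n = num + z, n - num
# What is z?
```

Trace:
`num, n, z = 10, 2, 21` → num = 10; n = 2; z = 21
`num, n, z = n, z, num` → num = 2; n = 21; z = 10
`num, n = num + z, n - num` → num = 12; n = 19
So z = 10

Answer: 10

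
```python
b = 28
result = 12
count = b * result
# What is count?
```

Trace:
`b = 28` → b = 28
`result = 12` → result = 12
`count = b * result` → count = 336
So count = 336

Answer: 336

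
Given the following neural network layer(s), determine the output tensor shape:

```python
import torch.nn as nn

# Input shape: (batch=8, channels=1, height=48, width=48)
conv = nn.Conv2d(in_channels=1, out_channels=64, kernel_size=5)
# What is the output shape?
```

Input: (8, 1, 48, 48) -> Output: (8, 64, 44, 44)

Answer: (8, 64, 44, 44)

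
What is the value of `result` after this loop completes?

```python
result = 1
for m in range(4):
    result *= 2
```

2^4 = 16
`result` takes the values: 1 → 2 → 4 → 8 → 16

Answer: 16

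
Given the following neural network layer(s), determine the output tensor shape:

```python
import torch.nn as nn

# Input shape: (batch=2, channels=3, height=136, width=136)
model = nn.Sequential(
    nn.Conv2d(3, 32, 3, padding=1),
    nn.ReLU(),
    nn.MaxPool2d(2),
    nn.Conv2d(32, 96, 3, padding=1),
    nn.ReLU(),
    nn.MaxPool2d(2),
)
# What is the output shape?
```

Input: (2, 3, 136, 136) -> after first Conv2d: (2, 32, 136, 136) -> after first MaxPool2d: (2, 32, 68, 68) -> after second Conv2d: (2, 96, 68, 68) -> Output: (2, 96, 34, 34)

Answer: (2, 96, 34, 34)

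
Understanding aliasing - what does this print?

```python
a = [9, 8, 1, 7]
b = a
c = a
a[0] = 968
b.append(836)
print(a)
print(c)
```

Key concept: multiple aliases.
Step by step:
`a = [9, 8, 1, 7]` → a = [9, 8, 1, 7]
`b = a` → b = [9, 8, 1, 7] (same object as a)
`c = a` → c = [9, 8, 1, 7] (same object as a, b)
`a[0] = 968` → a = [968, 8, 1, 7] (same object as b, c); b = [968, 8, 1, 7] (same object as a, c); c = [968, 8, 1, 7] (same object as a, b)
`b.append(836)` → a = [968, 8, 1, 7, 836] (same object as b, c); b = [968, 8, 1, 7, 836] (same object as a, c); c = [968, 8, 1, 7, 836] (same object as a, b)
`print(a)` → prints [968, 8, 1, 7, 836]
`print(c)` → prints [968, 8, 1, 7, 836]

Answer:
[968, 8, 1, 7, 836]
[968, 8, 1, 7, 836]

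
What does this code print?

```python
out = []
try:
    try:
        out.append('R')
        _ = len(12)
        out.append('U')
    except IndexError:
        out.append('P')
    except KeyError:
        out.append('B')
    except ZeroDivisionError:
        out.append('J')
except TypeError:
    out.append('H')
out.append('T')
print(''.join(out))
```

Execution trace: 'R' (try body) → 'H' (outer except TypeError) → 'T' (after the try/except). Output: RHT

Answer: RHT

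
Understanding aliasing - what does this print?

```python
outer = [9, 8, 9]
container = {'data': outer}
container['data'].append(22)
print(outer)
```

Key concept: dict holds reference to list.
Step by step:
`outer = [9, 8, 9]` → outer = [9, 8, 9]
`container = {'data': outer}` → container = {'data': [9, 8, 9]}
`container['data'].append(22)` → outer = [9, 8, 9, 22]; container = {'data': [9, 8, 9, 22]}
`print(outer)` → prints [9, 8, 9, 22]

Answer: [9, 8, 9, 22]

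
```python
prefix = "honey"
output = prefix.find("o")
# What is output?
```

Trace:
`prefix = "honey"` → prefix = 'honey'
`output = prefix.find("o")` → output = 1
So output = 1

Answer: 1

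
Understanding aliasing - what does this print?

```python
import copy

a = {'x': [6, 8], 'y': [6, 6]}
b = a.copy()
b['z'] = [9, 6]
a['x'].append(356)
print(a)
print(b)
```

Key concept: shallow copy of dict with mutable values.
Step by step:
`a = {'x': [6, 8], 'y': [6, 6]}` → a = {'x': [6, 8], 'y': [6, 6]}
`b = a.copy()` → b = {'x': [6, 8], 'y': [6, 6]}
`b['z'] = [9, 6]` → b = {'x': [6, 8], 'y': [6, 6], 'z': [9, 6]}
`a['x'].append(356)` → a = {'x': [6, 8, 356], 'y': [6, 6]}; b = {'x': [6, 8, 356], 'y': [6, 6], 'z': [9, 6]}
`print(a)` → prints {'x': [6, 8, 356], 'y': [6, 6]}
`print(b)` → prints {'x': [6, 8, 356], 'y': [6, 6], 'z': [9, 6]}

Answer:
{'x': [6, 8, 356], 'y': [6, 6]}
{'x': [6, 8, 356], 'y': [6, 6], 'z': [9, 6]}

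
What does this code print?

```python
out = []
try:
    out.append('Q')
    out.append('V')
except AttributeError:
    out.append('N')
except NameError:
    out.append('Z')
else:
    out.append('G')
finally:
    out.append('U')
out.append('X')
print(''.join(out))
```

Execution trace: 'Q' (try body) → 'V' (try body, no exception) → 'G' (else) → 'U' (finally) → 'X' (after the try/except). Output: QVGUX

Answer: QVGUX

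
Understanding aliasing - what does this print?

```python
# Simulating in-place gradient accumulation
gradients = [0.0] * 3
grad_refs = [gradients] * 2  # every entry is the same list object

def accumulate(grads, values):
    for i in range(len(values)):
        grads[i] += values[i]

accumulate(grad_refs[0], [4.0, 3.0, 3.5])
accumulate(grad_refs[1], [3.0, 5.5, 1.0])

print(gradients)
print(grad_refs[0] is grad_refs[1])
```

Key concept: gradient accumulation aliasing.
Step by step:
`gradients = [0.0] * 3` → gradients = [0.0, 0.0, 0.0]
`grad_refs = [gradients] * 2` → grad_refs = [[0.0, 0.0, 0.0], [0.0, 0.0, 0.0]]
`accumulate(grad_refs[0], [4.0, 3.0, 3.5])` → gradients = [4.0, 3.0, 3.5]; grad_refs = [[4.0, 3.0, 3.5], [4.0, 3.0, 3.5]]
`accumulate(grad_refs[1], [3.0, 5.5, 1.0])` → gradients = [7.0, 8.5, 4.5]; grad_refs = [[7.0, 8.5, 4.5], [7.0, 8.5, 4.5]]
`print(gradients)` → prints [7.0, 8.5, 4.5]
`print(grad_refs[0] is grad_refs[1])` → prints True

Answer:
[7.0, 8.5, 4.5]
True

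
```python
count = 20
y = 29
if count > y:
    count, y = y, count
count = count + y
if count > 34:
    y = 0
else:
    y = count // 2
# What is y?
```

Trace:
`count = 20` → count = 20
`y = 29` → y = 29
`if count > y: ...` → count > y is False → no variable changes
`count = count + y` → count = 49
`if count > 34: ...` → count > 34 is True → y = 0
So y = 0

Answer: 0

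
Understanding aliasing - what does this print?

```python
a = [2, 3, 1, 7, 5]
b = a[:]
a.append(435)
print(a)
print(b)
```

Key concept: slice [:] creates copy.
Step by step:
`a = [2, 3, 1, 7, 5]` → a = [2, 3, 1, 7, 5]
`b = a[:]` → b = [2, 3, 1, 7, 5]
`a.append(435)` → a = [2, 3, 1, 7, 5, 435]
`print(a)` → prints [2, 3, 1, 7, 5, 435]
`print(b)` → prints [2, 3, 1, 7, 5]

Answer:
[2, 3, 1, 7, 5, 435]
[2, 3, 1, 7, 5]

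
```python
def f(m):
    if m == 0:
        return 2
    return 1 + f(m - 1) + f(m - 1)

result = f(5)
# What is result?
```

f(m) = 1 + 2·f(m-1), f(0)=2. Closed form: (2+1)·2^5 - 1 = 95.

Answer: 95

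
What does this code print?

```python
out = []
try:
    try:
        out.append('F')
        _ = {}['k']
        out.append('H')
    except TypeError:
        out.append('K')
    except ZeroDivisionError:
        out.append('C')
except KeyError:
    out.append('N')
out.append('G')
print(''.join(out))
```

Execution trace: 'F' (try body) → 'N' (outer except KeyError) → 'G' (after the try/except). Output: FNG

Answer: FNG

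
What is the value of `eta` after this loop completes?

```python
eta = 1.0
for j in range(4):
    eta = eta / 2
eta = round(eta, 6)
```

Halving LR 4 times: 1 / 2^4
`eta` takes the values: 1.0 → 0.5 → 0.25 → 0.125 → 0.0625

Answer: 0.0625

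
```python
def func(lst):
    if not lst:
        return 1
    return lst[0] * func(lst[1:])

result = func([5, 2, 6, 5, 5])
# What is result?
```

Product over [5, 2, 6, 5, 5] = 5 * 2 * 6 * 5 * 5 = 1500

Answer: 1500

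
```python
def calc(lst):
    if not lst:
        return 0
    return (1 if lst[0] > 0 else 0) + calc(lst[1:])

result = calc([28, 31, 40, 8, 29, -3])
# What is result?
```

Count of positive elements in [28, 31, 40, 8, 29, -3] = 5

Answer: 5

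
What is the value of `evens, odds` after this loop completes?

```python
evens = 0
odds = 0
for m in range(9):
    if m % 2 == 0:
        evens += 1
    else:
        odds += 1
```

Count evens and odds in range(9)
`evens, odds` takes the values: (0, 0) → (1, 0) → (1, 1) → (2, 1) → (2, 2) → (3, 2) → (3, 3) → (4, 3) → (4, 4) → (5, 4)

Answer: 5, 4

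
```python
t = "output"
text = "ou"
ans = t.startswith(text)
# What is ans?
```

Trace:
`t = "output"` → t = 'output'
`text = "ou"` → text = 'ou'
`ans = t.startswith(text)` → ans = True
So ans = True

Answer: True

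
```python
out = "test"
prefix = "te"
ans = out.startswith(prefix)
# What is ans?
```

Trace:
`out = "test"` → out = 'test'
`prefix = "te"` → prefix = 'te'
`ans = out.startswith(prefix)` → ans = True
So ans = True

Answer: True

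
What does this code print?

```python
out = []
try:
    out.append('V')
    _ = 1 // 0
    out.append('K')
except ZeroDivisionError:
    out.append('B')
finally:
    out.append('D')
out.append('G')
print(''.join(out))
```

Execution trace: 'V' (try body) → 'B' (except ZeroDivisionError) → 'D' (finally) → 'G' (after the try/except). Output: VBDG

Answer: VBDG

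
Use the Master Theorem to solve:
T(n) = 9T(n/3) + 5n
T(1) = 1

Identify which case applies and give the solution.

a=9, b=3, f(n)=5n. log_3(9) = 2. Since c=1 < 2, Case 1 applies: T(n) = Θ(n^log_b(a)) = O(n^2).

Answer: O(n^2) - Case 1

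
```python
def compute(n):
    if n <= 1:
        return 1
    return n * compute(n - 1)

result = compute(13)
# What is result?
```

compute(13) = 13 * 12 * 11 * 10 * 9 * 8 * 7 * 6 * 5 * 4 * 3 * 2 * 1 = 6227020800

Answer: 6227020800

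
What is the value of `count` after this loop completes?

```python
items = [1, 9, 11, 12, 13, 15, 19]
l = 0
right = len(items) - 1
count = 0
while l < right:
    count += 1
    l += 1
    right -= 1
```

Iterations until pointers meet (list length 7)
`count` takes the values: 0 → 1 → 2 → 3

Answer: 3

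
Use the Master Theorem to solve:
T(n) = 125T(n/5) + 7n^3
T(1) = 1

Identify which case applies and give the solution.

a=125, b=5, f(n)=7n^3. log_5(125) = 3. Since c=3 = 3, Case 2 applies: T(n) = Θ(n^log_b(a) · log n) = O(n^3 log n).

Answer: O(n^3 log n) - Case 2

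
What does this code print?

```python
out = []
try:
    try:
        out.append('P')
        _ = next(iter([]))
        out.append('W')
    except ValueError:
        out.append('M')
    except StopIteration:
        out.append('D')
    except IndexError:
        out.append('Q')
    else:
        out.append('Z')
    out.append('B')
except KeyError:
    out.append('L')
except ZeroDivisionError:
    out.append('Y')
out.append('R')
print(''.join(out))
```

Execution trace: 'P' (inner try body) → 'D' (inner except StopIteration) → 'B' (try body, no exception) → 'R' (after the try/except). Output: PDBR

Answer: PDBR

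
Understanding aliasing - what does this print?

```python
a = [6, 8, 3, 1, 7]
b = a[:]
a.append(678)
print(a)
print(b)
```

Key concept: slice [:] creates copy.
Step by step:
`a = [6, 8, 3, 1, 7]` → a = [6, 8, 3, 1, 7]
`b = a[:]` → b = [6, 8, 3, 1, 7]
`a.append(678)` → a = [6, 8, 3, 1, 7, 678]
`print(a)` → prints [6, 8, 3, 1, 7, 678]
`print(b)` → prints [6, 8, 3, 1, 7]

Answer:
[6, 8, 3, 1, 7, 678]
[6, 8, 3, 1, 7]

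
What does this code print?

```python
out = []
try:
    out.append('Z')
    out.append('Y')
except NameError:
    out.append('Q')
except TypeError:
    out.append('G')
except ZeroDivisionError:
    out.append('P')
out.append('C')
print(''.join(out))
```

Execution trace: 'Z' (try body) → 'Y' (try body, no exception) → 'C' (after the try/except). Output: ZYC

Answer: ZYC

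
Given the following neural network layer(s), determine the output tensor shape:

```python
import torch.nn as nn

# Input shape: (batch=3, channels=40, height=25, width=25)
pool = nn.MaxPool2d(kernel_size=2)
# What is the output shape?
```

Input: (3, 40, 25, 25) -> Output: (3, 40, 12, 12)

Answer: (3, 40, 12, 12)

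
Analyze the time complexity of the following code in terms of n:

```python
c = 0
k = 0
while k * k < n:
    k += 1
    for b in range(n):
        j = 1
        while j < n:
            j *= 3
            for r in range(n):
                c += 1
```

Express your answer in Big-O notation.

Each loop level contributes: √n × n × log n × n. Multiplying the contributions gives O(n^2√n log n).

Answer: O(n^2√n log n)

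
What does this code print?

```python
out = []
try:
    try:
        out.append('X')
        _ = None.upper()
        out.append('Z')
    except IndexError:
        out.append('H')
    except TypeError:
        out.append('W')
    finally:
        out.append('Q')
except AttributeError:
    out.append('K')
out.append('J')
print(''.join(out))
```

Execution trace: 'X' (try body) → 'Q' (finally) → 'K' (outer except AttributeError) → 'J' (after the try/except). Output: XQKJ

Answer: XQKJ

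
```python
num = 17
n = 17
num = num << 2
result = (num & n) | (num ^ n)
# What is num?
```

Trace:
`num = 17` → num = 17
`n = 17` → n = 17
`num = num << 2` → num = 68
`result = (num & n) | (num ^ n)` → result = 85
So num = 68

Answer: 68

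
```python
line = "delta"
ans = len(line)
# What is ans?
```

Trace:
`line = "delta"` → line = 'delta'
`ans = len(line)` → ans = 5
So ans = 5

Answer: 5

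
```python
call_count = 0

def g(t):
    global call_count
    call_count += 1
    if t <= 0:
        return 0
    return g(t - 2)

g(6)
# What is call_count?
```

Linear recursion stepping by 2: 4 calls from t=6 down to ≤0.

Answer: 4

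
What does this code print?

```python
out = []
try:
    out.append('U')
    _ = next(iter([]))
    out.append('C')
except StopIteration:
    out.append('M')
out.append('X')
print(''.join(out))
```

Execution trace: 'U' (try body) → 'M' (except StopIteration) → 'X' (after the try/except). Output: UMX

Answer: UMX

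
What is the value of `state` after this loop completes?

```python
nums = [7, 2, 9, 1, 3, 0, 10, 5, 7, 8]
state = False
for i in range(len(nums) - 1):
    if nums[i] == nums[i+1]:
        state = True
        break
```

Check consecutive duplicates in [7, 2, 9, 1, 3, 0, 10, 5, 7, 8]
`state` takes the values: False

Answer: False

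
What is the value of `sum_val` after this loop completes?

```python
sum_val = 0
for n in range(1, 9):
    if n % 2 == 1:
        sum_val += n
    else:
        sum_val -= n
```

Add odd, subtract even
`sum_val` takes the values: 0 → 1 → -1 → 2 → -2 → 3 → -3 → 4 → -4

Answer: -4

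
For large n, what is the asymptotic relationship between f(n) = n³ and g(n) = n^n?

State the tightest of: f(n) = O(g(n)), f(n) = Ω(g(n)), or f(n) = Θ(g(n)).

n³ vs n^n: f(n) = O(g(n)) but not Ω(g(n)) — n^n grows strictly faster than n³.

Answer: f(n) = O(g(n)) but not Ω(g(n)) — n^n grows strictly faster than n³.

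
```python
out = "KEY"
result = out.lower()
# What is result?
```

Trace:
`out = "KEY"` → out = 'KEY'
`result = out.lower()` → result = 'key'
So result = 'key'

Answer: 'key'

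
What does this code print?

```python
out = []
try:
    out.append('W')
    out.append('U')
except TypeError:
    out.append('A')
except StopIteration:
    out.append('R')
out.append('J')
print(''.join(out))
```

Execution trace: 'W' (try body) → 'U' (try body, no exception) → 'J' (after the try/except). Output: WUJ

Answer: WUJ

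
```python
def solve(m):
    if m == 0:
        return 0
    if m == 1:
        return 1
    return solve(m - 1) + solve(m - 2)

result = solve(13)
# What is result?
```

Build up from base cases: solve(0)=0, solve(1)=1, solve(2)=1, solve(3)=2, solve(4)=3, solve(5)=5, solve(6)=8, ..., solve(13)=233

Answer: 233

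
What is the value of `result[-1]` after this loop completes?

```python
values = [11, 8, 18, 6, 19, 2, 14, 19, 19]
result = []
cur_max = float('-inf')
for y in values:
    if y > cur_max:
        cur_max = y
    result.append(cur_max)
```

Running max ends at 19
`result` takes the values: [] → [11] → [11, 11] → [11, 11, 18] → [11, 11, 18, 18] → [11, 11, 18, 18, 19] → [11, 11, 18, 18, 19, 19] → [11, 11, 18, 18, 19, 19, 19] → [11, 11, 18, 18, 19, 19, 19, 19] → [11, 11, 18, 18, 19, 19, 19, 19, 19]
So `result[-1]` = 19

Answer: 19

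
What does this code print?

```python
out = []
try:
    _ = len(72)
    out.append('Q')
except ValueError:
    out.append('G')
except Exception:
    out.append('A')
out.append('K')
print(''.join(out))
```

Execution trace: 'A' (except Exception) → 'K' (after the try/except). Output: AK

Answer: AK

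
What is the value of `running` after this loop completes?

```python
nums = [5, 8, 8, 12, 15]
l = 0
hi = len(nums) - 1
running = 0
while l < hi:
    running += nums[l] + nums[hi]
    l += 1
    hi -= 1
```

Sum of pairs from ends
`running` takes the values: 0 → 20 → 40

Answer: 40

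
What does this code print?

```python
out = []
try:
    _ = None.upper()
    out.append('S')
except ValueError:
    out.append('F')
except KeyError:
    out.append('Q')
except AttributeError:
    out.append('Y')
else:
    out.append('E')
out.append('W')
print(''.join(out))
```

Execution trace: 'Y' (except AttributeError) → 'W' (after the try/except). Output: YW

Answer: YW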